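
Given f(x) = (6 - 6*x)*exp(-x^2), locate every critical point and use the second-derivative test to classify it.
f'(x) = 6*(2*x*(x - 1) - 1)*exp(-x^2)

Solve f'(x) = 0:
  f'(x) = (12*x^2 - 12*x - 6)·exp(-x^2) and exp(-x^2) > 0 for every x, so f'(x) = 0 ⇔ 12*x^2 - 12*x - 6 = 0.
  Factor: 12*x^2 - 12*x - 6 = 6*(2*x^2 - 2*x - 1); 2*x^2 - 2*x - 1 = 0 has no rational roots; quadratic formula: x = (2 ± √12)/4.
  ⇒ x = 1/2 - sqrt(3)/2 ≈ -0.3660, 1/2 + sqrt(3)/2 ≈ 1.3660

f''(x) = 12*(2*x^2*(1 - x) + 3*x - 1)*exp(-x^2)
Second-derivative test at each critical point:
  f''(-0.3660) = -18.1785 < 0 → local maximum
  f''(1.3660) = 3.2162 > 0 → local minimum

Critical points: x = 1/2 - sqrt(3)/2 ≈ -0.3660 (local maximum); x = 1/2 + sqrt(3)/2 ≈ 1.3660 (local minimum)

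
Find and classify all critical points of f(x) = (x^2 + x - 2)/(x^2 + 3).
f'(x) = (-x^2 + 10*x + 3)/(x^4 + 6*x^2 + 9)

Solve f'(x) = 0:
  f'(x) = -(x^2 - 10*x - 3)/(x^2 + 3)^2; the denominator is positive wherever f is defined, so f'(x) = 0 ⇔ -x^2 + 10*x + 3 = 0.
  x^2 - 10*x - 3 = 0 has no rational roots; quadratic formula: x = (10 ± √112)/2.
  ⇒ x = 5 - 2*sqrt(7) ≈ -0.2915, 5 + 2*sqrt(7) ≈ 10.2915

f''(x) = 2*(x^3 - 15*x^2 - 9*x + 15)/(x^6 + 9*x^4 + 27*x^2 + 27)
Second-derivative test at each critical point:
  f''(-0.2915) = 1.1120 > 0 → local minimum
  f''(10.2915) = -0.0009 < 0 → local maximum

Critical points: x = 5 - 2*sqrt(7) ≈ -0.2915 (local minimum); x = 5 + 2*sqrt(7) ≈ 10.2915 (local maximum)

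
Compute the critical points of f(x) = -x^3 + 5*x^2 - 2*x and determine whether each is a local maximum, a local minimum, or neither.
f'(x) = -3*x^2 + 10*x - 2

Solve f'(x) = 0:
  3*x^2 - 10*x + 2 = 0 has no rational roots; quadratic formula: x = (10 ± √76)/6.
  ⇒ x = 5/3 - sqrt(19)/3 ≈ 0.2137, sqrt(19)/3 + 5/3 ≈ 3.1196

f''(x) = 10 - 6*x
Second-derivative test at each critical point:
  f''(0.2137) = 8.7178 > 0 → local minimum
  f''(3.1196) = -8.7178 < 0 → local maximum

Critical points: x = 5/3 - sqrt(19)/3 ≈ 0.2137 (local minimum); x = sqrt(19)/3 + 5/3 ≈ 3.1196 (local maximum)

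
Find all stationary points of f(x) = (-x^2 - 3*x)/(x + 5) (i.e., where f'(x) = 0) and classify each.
f'(x) = (-x^2 - 10*x - 15)/(x^2 + 10*x + 25)

Solve f'(x) = 0:
  f'(x) = -(x^2 + 10*x + 15)/(x + 5)^2; the denominator is positive wherever f is defined, so f'(x) = 0 ⇔ -x^2 - 10*x - 15 = 0.
  x^2 + 10*x + 15 = 0 has no rational roots; quadratic formula: x = (-10 ± √40)/2.
  ⇒ x = -5 - sqrt(10) ≈ -8.1623, -5 + sqrt(10) ≈ -1.8377

f''(x) = -20/(x^3 + 15*x^2 + 75*x + 125)
Second-derivative test at each critical point:
  f''(-8.1623) = 0.6325 > 0 → local minimum
  f''(-1.8377) = -0.6325 < 0 → local maximum

Critical points: x = -5 - sqrt(10) ≈ -8.1623 (local minimum); x = -5 + sqrt(10) ≈ -1.8377 (local maximum)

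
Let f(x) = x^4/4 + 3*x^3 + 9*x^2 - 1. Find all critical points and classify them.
f'(x) = x*(x^2 + 9*x + 18)

Solve f'(x) = 0:
  Factor: x^3 + 9*x^2 + 18*x = x*(x + 3)*(x + 6) = 0.
  ⇒ x = -6, -3, 0

f''(x) = 3*x^2 + 18*x + 18
Second-derivative test at each critical point:
  f''(-6) = 18 > 0 → local minimum
  f''(-3) = -9 < 0 → local maximum
  f''(0) = 18 > 0 → local minimum

Critical points: x = -6 (local minimum); x = -3 (local maximum); x = 0 (local minimum)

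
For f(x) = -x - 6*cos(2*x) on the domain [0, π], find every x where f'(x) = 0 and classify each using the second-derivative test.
f'(x) = 12*sin(2*x) - 1

Solve f'(x) = 0 on [0, π]:
  f'(x) = 0 ⇔ sin(2*x) = 1/12, i.e. 2*x = arcsin(1/12) + 2nπ or 2*x = π − arcsin(1/12) + 2nπ; keep the solutions lying in [0, π].
  ⇒ x = asin(1/12)/2 ≈ 0.0417, -asin(1/12)/2 + pi/2 ≈ 1.5291

f''(x) = 24*cos(2*x)
Second-derivative test at each critical point:
  f''(0.0417) = 23.9165 > 0 → local minimum
  f''(1.5291) = -23.9165 < 0 → local maximum

Critical points: x = asin(1/12)/2 ≈ 0.0417 (local minimum); x = -asin(1/12)/2 + pi/2 ≈ 1.5291 (local maximum)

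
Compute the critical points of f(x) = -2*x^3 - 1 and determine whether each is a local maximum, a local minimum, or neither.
f'(x) = -6*x^2

Solve f'(x) = 0:
  ⇒ x = 0

f''(x) = -12*x
Second-derivative test at each critical point:
  f''(0) = 0, so the second-derivative test is inconclusive; use the first-derivative test: f'(-1/4) = -0.3750, f'(1/4) = -0.3750 — f' is negative on both sides (no sign change) → neither a local maximum nor a local minimum

Critical points: x = 0 (neither)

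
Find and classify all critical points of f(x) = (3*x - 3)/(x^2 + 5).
f'(x) = 3*(x^2 - 2*x*(x - 1) + 5)/(x^2 + 5)^2

Solve f'(x) = 0:
  f'(x) = -3*(x^2 - 2*x - 5)/(x^2 + 5)^2; the denominator is positive wherever f is defined, so f'(x) = 0 ⇔ -3*x^2 + 6*x + 15 = 0.
  Factor: -3*x^2 + 6*x + 15 = -3*(x^2 - 2*x - 5); x^2 - 2*x - 5 = 0 has no rational roots; quadratic formula: x = (2 ± √24)/2.
  ⇒ x = 1 - sqrt(6) ≈ -1.4495, 1 + sqrt(6) ≈ 3.4495

f''(x) = 6*(4*x^2*(x - 1) + (1 - 3*x)*(x^2 + 5))/(x^2 + 5)^3
Second-derivative test at each critical point:
  f''(-1.4495) = 0.2915 > 0 → local minimum
  f''(3.4495) = -0.0515 < 0 → local maximum

Critical points: x = 1 - sqrt(6) ≈ -1.4495 (local minimum); x = 1 + sqrt(6) ≈ 3.4495 (local maximum)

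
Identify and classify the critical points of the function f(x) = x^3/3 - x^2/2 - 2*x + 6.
f'(x) = x^2 - x - 2

Solve f'(x) = 0:
  Factor: x^2 - x - 2 = (x - 2)*(x + 1) = 0.
  ⇒ x = -1, 2

f''(x) = 2*x - 1
Second-derivative test at each critical point:
  f''(-1) = -3 < 0 → local maximum
  f''(2) = 3 > 0 → local minimum

Critical points: x = -1 (local maximum); x = 2 (local minimum)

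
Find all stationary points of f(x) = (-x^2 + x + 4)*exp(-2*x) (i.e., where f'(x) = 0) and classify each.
f'(x) = (2*x^2 - 4*x - 7)*exp(-2*x)

Solve f'(x) = 0:
  f'(x) = (2*x^2 - 4*x - 7)·exp(-2*x) and exp(-2*x) > 0 for every x, so f'(x) = 0 ⇔ 2*x^2 - 4*x - 7 = 0.
  2*x^2 - 4*x - 7 = 0 has no rational roots; quadratic formula: x = (4 ± √72)/4.
  ⇒ x = 1 - 3*sqrt(2)/2 ≈ -1.1213, 1 + 3*sqrt(2)/2 ≈ 3.1213

f''(x) = 2*(-2*x^2 + 6*x + 5)*exp(-2*x)
Second-derivative test at each critical point:
  f''(-1.1213) = -79.9158 < 0 → local maximum
  f''(3.1213) = 0.0165 > 0 → local minimum

Critical points: x = 1 - 3*sqrt(2)/2 ≈ -1.1213 (local maximum); x = 1 + 3*sqrt(2)/2 ≈ 3.1213 (local minimum)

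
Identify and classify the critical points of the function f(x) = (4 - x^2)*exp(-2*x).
f'(x) = 2*(x^2 - x - 4)*exp(-2*x)

Solve f'(x) = 0:
  f'(x) = (2*x^2 - 2*x - 8)·exp(-2*x) and exp(-2*x) > 0 for every x, so f'(x) = 0 ⇔ 2*x^2 - 2*x - 8 = 0.
  Factor: 2*x^2 - 2*x - 8 = 2*(x^2 - x - 4); x^2 - x - 4 = 0 has no rational roots; quadratic formula: x = (1 ± √17)/2.
  ⇒ x = 1/2 - sqrt(17)/2 ≈ -1.5616, 1/2 + sqrt(17)/2 ≈ 2.5616

f''(x) = 2*(-2*x^2 + 4*x + 7)*exp(-2*x)
Second-derivative test at each critical point:
  f''(-1.5616) = -187.3277 < 0 → local maximum
  f''(2.5616) = 0.0491 > 0 → local minimum

Critical points: x = 1/2 - sqrt(17)/2 ≈ -1.5616 (local maximum); x = 1/2 + sqrt(17)/2 ≈ 2.5616 (local minimum)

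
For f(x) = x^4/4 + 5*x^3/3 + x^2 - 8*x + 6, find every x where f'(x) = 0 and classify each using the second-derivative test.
f'(x) = x^3 + 5*x^2 + 2*x - 8

Solve f'(x) = 0:
  Factor: x^3 + 5*x^2 + 2*x - 8 = (x - 1)*(x + 2)*(x + 4) = 0.
  ⇒ x = -4, -2, 1

f''(x) = 3*x^2 + 10*x + 2
Second-derivative test at each critical point:
  f''(-4) = 10 > 0 → local minimum
  f''(-2) = -6 < 0 → local maximum
  f''(1) = 15 > 0 → local minimum

Critical points: x = -4 (local minimum); x = -2 (local maximum); x = 1 (local minimum)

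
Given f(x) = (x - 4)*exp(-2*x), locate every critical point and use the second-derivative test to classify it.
f'(x) = (9 - 2*x)*exp(-2*x)

Solve f'(x) = 0:
  f'(x) = (9 - 2*x)·exp(-2*x) and exp(-2*x) > 0 for every x, so f'(x) = 0 ⇔ 9 - 2*x = 0.
  9 - 2*x = 0.
  ⇒ x = 9/2

f''(x) = 4*(x - 5)*exp(-2*x)
Second-derivative test at each critical point:
  f''(9/2) = -2.468e-04 < 0 → local maximum

Critical points: x = 9/2 (local maximum)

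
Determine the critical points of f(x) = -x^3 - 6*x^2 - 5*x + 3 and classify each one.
f'(x) = -3*x^2 - 12*x - 5

Solve f'(x) = 0:
  3*x^2 + 12*x + 5 = 0 has no rational roots; quadratic formula: x = (-12 ± √84)/6.
  ⇒ x = -2 - sqrt(21)/3 ≈ -3.5275, -2 + sqrt(21)/3 ≈ -0.4725

f''(x) = -6*x - 12
Second-derivative test at each critical point:
  f''(-3.5275) = 9.1652 > 0 → local minimum
  f''(-0.4725) = -9.1652 < 0 → local maximum

Critical points: x = -2 - sqrt(21)/3 ≈ -3.5275 (local minimum); x = -2 + sqrt(21)/3 ≈ -0.4725 (local maximum)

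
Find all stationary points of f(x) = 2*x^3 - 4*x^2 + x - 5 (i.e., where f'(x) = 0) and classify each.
f'(x) = 6*x^2 - 8*x + 1

Solve f'(x) = 0:
  6*x^2 - 8*x + 1 = 0 has no rational roots; quadratic formula: x = (8 ± √40)/12.
  ⇒ x = 2/3 - sqrt(10)/6 ≈ 0.1396, sqrt(10)/6 + 2/3 ≈ 1.1937

f''(x) = 12*x - 8
Second-derivative test at each critical point:
  f''(0.1396) = -6.3246 < 0 → local maximum
  f''(1.1937) = 6.3246 > 0 → local minimum

Critical points: x = 2/3 - sqrt(10)/6 ≈ 0.1396 (local maximum); x = sqrt(10)/6 + 2/3 ≈ 1.1937 (local minimum)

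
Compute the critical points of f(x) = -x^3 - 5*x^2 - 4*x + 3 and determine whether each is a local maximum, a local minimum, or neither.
f'(x) = -3*x^2 - 10*x - 4

Solve f'(x) = 0:
  3*x^2 + 10*x + 4 = 0 has no rational roots; quadratic formula: x = (-10 ± √52)/6.
  ⇒ x = -5/3 - sqrt(13)/3 ≈ -2.8685, -5/3 + sqrt(13)/3 ≈ -0.4648

f''(x) = -6*x - 10
Second-derivative test at each critical point:
  f''(-2.8685) = 7.2111 > 0 → local minimum
  f''(-0.4648) = -7.2111 < 0 → local maximum

Critical points: x = -5/3 - sqrt(13)/3 ≈ -2.8685 (local minimum); x = -5/3 + sqrt(13)/3 ≈ -0.4648 (local maximum)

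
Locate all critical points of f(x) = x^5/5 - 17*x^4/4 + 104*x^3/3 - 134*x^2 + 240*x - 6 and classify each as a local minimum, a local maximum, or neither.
f'(x) = x^4 - 17*x^3 + 104*x^2 - 268*x + 240

Solve f'(x) = 0:
  Factor: x^4 - 17*x^3 + 104*x^2 - 268*x + 240 = (x - 6)*(x - 5)*(x - 4)*(x - 2) = 0.
  ⇒ x = 2, 4, 5, 6

f''(x) = 4*x^3 - 51*x^2 + 208*x - 268
Second-derivative test at each critical point:
  f''(2) = -24 < 0 → local maximum
  f''(4) = 4 > 0 → local minimum
  f''(5) = -3 < 0 → local maximum
  f''(6) = 8 > 0 → local minimum

Critical points: x = 2 (local maximum); x = 4 (local minimum); x = 5 (local maximum); x = 6 (local minimum)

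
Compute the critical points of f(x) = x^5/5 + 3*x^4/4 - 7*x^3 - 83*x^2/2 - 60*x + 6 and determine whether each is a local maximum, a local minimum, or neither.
f'(x) = x^4 + 3*x^3 - 21*x^2 - 83*x - 60

Solve f'(x) = 0:
  Factor: x^4 + 3*x^3 - 21*x^2 - 83*x - 60 = (x - 5)*(x + 1)*(x + 3)*(x + 4) = 0.
  ⇒ x = -4, -3, -1, 5

f''(x) = 4*x^3 + 9*x^2 - 42*x - 83
Second-derivative test at each critical point:
  f''(-4) = -27 < 0 → local maximum
  f''(-3) = 16 > 0 → local minimum
  f''(-1) = -36 < 0 → local maximum
  f''(5) = 432 > 0 → local minimum

Critical points: x = -4 (local maximum); x = -3 (local minimum); x = -1 (local maximum); x = 5 (local minimum)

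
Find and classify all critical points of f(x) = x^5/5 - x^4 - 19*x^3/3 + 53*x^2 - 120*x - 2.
f'(x) = x^4 - 4*x^3 - 19*x^2 + 106*x - 120

Solve f'(x) = 0:
  Factor: x^4 - 4*x^3 - 19*x^2 + 106*x - 120 = (x - 4)*(x - 3)*(x - 2)*(x + 5) = 0.
  ⇒ x = -5, 2, 3, 4

f''(x) = 4*x^3 - 12*x^2 - 38*x + 106
Second-derivative test at each critical point:
  f''(-5) = -504 < 0 → local maximum
  f''(2) = 14 > 0 → local minimum
  f''(3) = -8 < 0 → local maximum
  f''(4) = 18 > 0 → local minimum

Critical points: x = -5 (local maximum); x = 2 (local minimum); x = 3 (local maximum); x = 4 (local minimum)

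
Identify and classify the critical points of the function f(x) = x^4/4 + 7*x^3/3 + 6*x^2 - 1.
f'(x) = x*(x^2 + 7*x + 12)

Solve f'(x) = 0:
  Factor: x^3 + 7*x^2 + 12*x = x*(x + 3)*(x + 4) = 0.
  ⇒ x = -4, -3, 0

f''(x) = 3*x^2 + 14*x + 12
Second-derivative test at each critical point:
  f''(-4) = 4 > 0 → local minimum
  f''(-3) = -3 < 0 → local maximum
  f''(0) = 12 > 0 → local minimum

Critical points: x = -4 (local minimum); x = -3 (local maximum); x = 0 (local minimum)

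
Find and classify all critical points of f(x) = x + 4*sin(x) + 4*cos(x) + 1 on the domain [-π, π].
f'(x) = 4*sqrt(2)*cos(x + pi/4) + 1

Solve f'(x) = 0 on [-π, π]:
  f'(x) = 0 ⇔ -4*sin(x) + 4*cos(x) = -1. Write the left side as R·cos(x + φ) with R = √(4² + 4²) = 4*sqrt(2), cos φ = sqrt(2)/2, sin φ = sqrt(2)/2; then cos(x + φ) = -sqrt(2)/8. Solve for x and keep the solutions lying in [-π, π].
  ⇒ x = -pi + atan((1 - sqrt(31))/(-sqrt(31) - 1)) ≈ -2.5339, atan((1 + sqrt(31))/(-1 + sqrt(31))) ≈ 0.9631

f''(x) = -4*sqrt(2)*sin(x + pi/4)
Second-derivative test at each critical point:
  f''(-2.5339) = 5.5678 > 0 → local minimum
  f''(0.9631) = -5.5678 < 0 → local maximum

Critical points: x = -pi + atan((1 - sqrt(31))/(-sqrt(31) - 1)) ≈ -2.5339 (local minimum); x = atan((1 + sqrt(31))/(-1 + sqrt(31))) ≈ 0.9631 (local maximum)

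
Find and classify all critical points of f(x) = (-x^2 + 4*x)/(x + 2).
f'(x) = (-x^2 - 4*x + 8)/(x^2 + 4*x + 4)

Solve f'(x) = 0:
  f'(x) = -(x^2 + 4*x - 8)/(x + 2)^2; the denominator is positive wherever f is defined, so f'(x) = 0 ⇔ -x^2 - 4*x + 8 = 0.
  x^2 + 4*x - 8 = 0 has no rational roots; quadratic formula: x = (-4 ± √48)/2.
  ⇒ x = -2*sqrt(3) - 2 ≈ -5.4641, -2 + 2*sqrt(3) ≈ 1.4641

f''(x) = -24/(x^3 + 6*x^2 + 12*x + 8)
Second-derivative test at each critical point:
  f''(-5.4641) = 0.5774 > 0 → local minimum
  f''(1.4641) = -0.5774 < 0 → local maximum

Critical points: x = -2*sqrt(3) - 2 ≈ -5.4641 (local minimum); x = -2 + 2*sqrt(3) ≈ 1.4641 (local maximum)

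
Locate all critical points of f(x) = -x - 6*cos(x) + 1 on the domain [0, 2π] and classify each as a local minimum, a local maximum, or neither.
f'(x) = 6*sin(x) - 1

Solve f'(x) = 0 on [0, 2π]:
  f'(x) = 0 ⇔ sin(x) = 1/6, i.e. x = arcsin(1/6) + 2nπ or x = π − arcsin(1/6) + 2nπ; keep the solutions lying in [0, 2π].
  ⇒ x = asin(1/6) ≈ 0.1674, pi - asin(1/6) ≈ 2.9741

f''(x) = 6*cos(x)
Second-derivative test at each critical point:
  f''(0.1674) = 5.9161 > 0 → local minimum
  f''(2.9741) = -5.9161 < 0 → local maximum

Critical points: x = asin(1/6) ≈ 0.1674 (local minimum); x = pi - asin(1/6) ≈ 2.9741 (local maximum)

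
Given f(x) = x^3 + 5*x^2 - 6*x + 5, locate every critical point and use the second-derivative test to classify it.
f'(x) = 3*x^2 + 10*x - 6

Solve f'(x) = 0:
  3*x^2 + 10*x - 6 = 0 has no rational roots; quadratic formula: x = (-10 ± √172)/6.
  ⇒ x = -sqrt(43)/3 - 5/3 ≈ -3.8525, -5/3 + sqrt(43)/3 ≈ 0.5191

f''(x) = 6*x + 10
Second-derivative test at each critical point:
  f''(-3.8525) = -13.1149 < 0 → local maximum
  f''(0.5191) = 13.1149 > 0 → local minimum

Critical points: x = -sqrt(43)/3 - 5/3 ≈ -3.8525 (local maximum); x = -5/3 + sqrt(43)/3 ≈ 0.5191 (local minimum)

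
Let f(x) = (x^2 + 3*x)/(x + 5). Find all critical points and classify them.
f'(x) = (x^2 + 10*x + 15)/(x^2 + 10*x + 25)

Solve f'(x) = 0:
  f'(x) = (x^2 + 10*x + 15)/(x + 5)^2; the denominator is positive wherever f is defined, so f'(x) = 0 ⇔ x^2 + 10*x + 15 = 0.
  x^2 + 10*x + 15 = 0 has no rational roots; quadratic formula: x = (-10 ± √40)/2.
  ⇒ x = -5 - sqrt(10) ≈ -8.1623, -5 + sqrt(10) ≈ -1.8377

f''(x) = 20/(x^3 + 15*x^2 + 75*x + 125)
Second-derivative test at each critical point:
  f''(-8.1623) = -0.6325 < 0 → local maximum
  f''(-1.8377) = 0.6325 > 0 → local minimum

Critical points: x = -5 - sqrt(10) ≈ -8.1623 (local maximum); x = -5 + sqrt(10) ≈ -1.8377 (local minimum)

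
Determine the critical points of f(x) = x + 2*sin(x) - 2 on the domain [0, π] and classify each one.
f'(x) = 2*cos(x) + 1

Solve f'(x) = 0 on [0, π]:
  f'(x) = 0 ⇔ cos(x) = -1/2, i.e. x = ±arccos(-1/2) + 2nπ; keep the solutions lying in [0, π].
  ⇒ x = 2*pi/3 ≈ 2.0944

f''(x) = -2*sin(x)
Second-derivative test at each critical point:
  f''(2.0944) = -1.7321 < 0 → local maximum

Critical points: x = 2*pi/3 ≈ 2.0944 (local maximum)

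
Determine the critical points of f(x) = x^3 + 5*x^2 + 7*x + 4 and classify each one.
f'(x) = 3*x^2 + 10*x + 7

Solve f'(x) = 0:
  Factor: 3*x^2 + 10*x + 7 = (x + 1)*(3*x + 7) = 0.
  ⇒ x = -7/3, -1

f''(x) = 6*x + 10
Second-derivative test at each critical point:
  f''(-7/3) = -4 < 0 → local maximum
  f''(-1) = 4 > 0 → local minimum

Critical points: x = -7/3 (local maximum); x = -1 (local minimum)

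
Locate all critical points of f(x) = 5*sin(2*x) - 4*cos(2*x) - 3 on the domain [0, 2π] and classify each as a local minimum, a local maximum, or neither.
f'(x) = 8*sin(2*x) + 10*cos(2*x)

Solve f'(x) = 0 on [0, 2π]:
  f'(x) = 0 ⇔ 5*cos(2*x) = -4*sin(2*x) ⇔ tan(2*x) = -5/4, i.e. 2*x = arctan(-5/4) + nπ; keep the solutions lying in [0, 2π].
  ⇒ x = -atan(5/4)/2 + pi/2 ≈ 1.1228, pi - atan(5/4)/2 ≈ 2.6936, -atan(5/4)/2 + 3*pi/2 ≈ 4.2644, -atan(5/4)/2 + 2*pi ≈ 5.8352

f''(x) = -20*sin(2*x) + 16*cos(2*x)
Second-derivative test at each critical point:
  f''(1.1228) = -25.6125 < 0 → local maximum
  f''(2.6936) = 25.6125 > 0 → local minimum
  f''(4.2644) = -25.6125 < 0 → local maximum
  f''(5.8352) = 25.6125 > 0 → local minimum

Critical points: x = -atan(5/4)/2 + pi/2 ≈ 1.1228 (local maximum); x = pi - atan(5/4)/2 ≈ 2.6936 (local minimum); x = -atan(5/4)/2 + 3*pi/2 ≈ 4.2644 (local maximum); x = -atan(5/4)/2 + 2*pi ≈ 5.8352 (local minimum)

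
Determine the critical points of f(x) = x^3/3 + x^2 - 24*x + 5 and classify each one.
f'(x) = x^2 + 2*x - 24

Solve f'(x) = 0:
  Factor: x^2 + 2*x - 24 = (x - 4)*(x + 6) = 0.
  ⇒ x = -6, 4

f''(x) = 2*x + 2
Second-derivative test at each critical point:
  f''(-6) = -10 < 0 → local maximum
  f''(4) = 10 > 0 → local minimum

Critical points: x = -6 (local maximum); x = 4 (local minimum)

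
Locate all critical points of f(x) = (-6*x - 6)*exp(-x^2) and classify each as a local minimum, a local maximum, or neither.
f'(x) = 6*(2*x*(x + 1) - 1)*exp(-x^2)

Solve f'(x) = 0:
  f'(x) = (12*x^2 + 12*x - 6)·exp(-x^2) and exp(-x^2) > 0 for every x, so f'(x) = 0 ⇔ 12*x^2 + 12*x - 6 = 0.
  Factor: 12*x^2 + 12*x - 6 = 6*(2*x^2 + 2*x - 1); 2*x^2 + 2*x - 1 = 0 has no rational roots; quadratic formula: x = (-2 ± √12)/4.
  ⇒ x = -sqrt(3)/2 - 1/2 ≈ -1.3660, -1/2 + sqrt(3)/2 ≈ 0.3660

f''(x) = 12*(-2*x^2*(x + 1) + 3*x + 1)*exp(-x^2)
Second-derivative test at each critical point:
  f''(-1.3660) = -3.2162 < 0 → local maximum
  f''(0.3660) = 18.1785 > 0 → local minimum

Critical points: x = -sqrt(3)/2 - 1/2 ≈ -1.3660 (local maximum); x = -1/2 + sqrt(3)/2 ≈ 0.3660 (local minimum)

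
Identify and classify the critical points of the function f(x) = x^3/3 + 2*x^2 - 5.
f'(x) = x*(x + 4)

Solve f'(x) = 0:
  Factor: x^2 + 4*x = x*(x + 4) = 0.
  ⇒ x = -4, 0

f''(x) = 2*x + 4
Second-derivative test at each critical point:
  f''(-4) = -4 < 0 → local maximum
  f''(0) = 4 > 0 → local minimum

Critical points: x = -4 (local maximum); x = 0 (local minimum)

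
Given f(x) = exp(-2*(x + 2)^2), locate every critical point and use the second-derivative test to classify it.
f'(x) = 4*(-x - 2)*exp(-2*(x + 2)^2)

Solve f'(x) = 0:
  f'(x) = (-4*x - 8)·exp(-2*(x + 2)^2) and exp(-2*(x + 2)^2) > 0 for every x, so f'(x) = 0 ⇔ -4*x - 8 = 0.
  Factor: -4*x - 8 = -4*(x + 2) = 0.
  ⇒ x = -2

f''(x) = 4*(4*(x + 2)^2 - 1)*exp(-2*(x + 2)^2)
Second-derivative test at each critical point:
  f''(-2) = -4 < 0 → local maximum

Critical points: x = -2 (local maximum)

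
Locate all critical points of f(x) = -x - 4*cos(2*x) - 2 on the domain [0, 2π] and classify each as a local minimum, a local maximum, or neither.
f'(x) = 8*sin(2*x) - 1

Solve f'(x) = 0 on [0, 2π]:
  f'(x) = 0 ⇔ sin(2*x) = 1/8, i.e. 2*x = arcsin(1/8) + 2nπ or 2*x = π − arcsin(1/8) + 2nπ; keep the solutions lying in [0, 2π].
  ⇒ x = asin(1/8)/2 ≈ 0.0627, -asin(1/8)/2 + pi/2 ≈ 1.5081, asin(1/8)/2 + pi ≈ 3.2043, -asin(1/8)/2 + 3*pi/2 ≈ 4.6497

f''(x) = 16*cos(2*x)
Second-derivative test at each critical point:
  f''(0.0627) = 15.8745 > 0 → local minimum
  f''(1.5081) = -15.8745 < 0 → local maximum
  f''(3.2043) = 15.8745 > 0 → local minimum
  f''(4.6497) = -15.8745 < 0 → local maximum

Critical points: x = asin(1/8)/2 ≈ 0.0627 (local minimum); x = -asin(1/8)/2 + pi/2 ≈ 1.5081 (local maximum); x = asin(1/8)/2 + pi ≈ 3.2043 (local minimum); x = -asin(1/8)/2 + 3*pi/2 ≈ 4.6497 (local maximum)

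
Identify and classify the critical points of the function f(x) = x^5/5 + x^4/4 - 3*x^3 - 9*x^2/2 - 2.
f'(x) = x*(x^3 + x^2 - 9*x - 9)

Solve f'(x) = 0:
  Factor: x^4 + x^3 - 9*x^2 - 9*x = x*(x - 3)*(x + 1)*(x + 3) = 0.
  ⇒ x = -3, -1, 0, 3

f''(x) = 4*x^3 + 3*x^2 - 18*x - 9
Second-derivative test at each critical point:
  f''(-3) = -36 < 0 → local maximum
  f''(-1) = 8 > 0 → local minimum
  f''(0) = -9 < 0 → local maximum
  f''(3) = 72 > 0 → local minimum

Critical points: x = -3 (local maximum); x = -1 (local minimum); x = 0 (local maximum); x = 3 (local minimum)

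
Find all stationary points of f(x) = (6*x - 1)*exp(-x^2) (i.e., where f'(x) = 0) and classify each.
f'(x) = 2*(-x*(6*x - 1) + 3)*exp(-x^2)

Solve f'(x) = 0:
  f'(x) = (-12*x^2 + 2*x + 6)·exp(-x^2) and exp(-x^2) > 0 for every x, so f'(x) = 0 ⇔ -12*x^2 + 2*x + 6 = 0.
  Factor: -12*x^2 + 2*x + 6 = -2*(6*x^2 - x - 3); 6*x^2 - x - 3 = 0 has no rational roots; quadratic formula: x = (1 ± √73)/12.
  ⇒ x = 1/12 - sqrt(73)/12 ≈ -0.6287, 1/12 + sqrt(73)/12 ≈ 0.7953

f''(x) = 2*(2*x^2*(6*x - 1) - 18*x + 1)*exp(-x^2)
Second-derivative test at each critical point:
  f''(-0.6287) = 11.5093 > 0 → local minimum
  f''(0.7953) = -9.0777 < 0 → local maximum

Critical points: x = 1/12 - sqrt(73)/12 ≈ -0.6287 (local minimum); x = 1/12 + sqrt(73)/12 ≈ 0.7953 (local maximum)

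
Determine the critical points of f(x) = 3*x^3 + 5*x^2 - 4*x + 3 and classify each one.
f'(x) = 9*x^2 + 10*x - 4

Solve f'(x) = 0:
  9*x^2 + 10*x - 4 = 0 has no rational roots; quadratic formula: x = (-10 ± √244)/18.
  ⇒ x = -sqrt(61)/9 - 5/9 ≈ -1.4234, -5/9 + sqrt(61)/9 ≈ 0.3122

f''(x) = 18*x + 10
Second-derivative test at each critical point:
  f''(-1.4234) = -15.6205 < 0 → local maximum
  f''(0.3122) = 15.6205 > 0 → local minimum

Critical points: x = -sqrt(61)/9 - 5/9 ≈ -1.4234 (local maximum); x = -5/9 + sqrt(61)/9 ≈ 0.3122 (local minimum)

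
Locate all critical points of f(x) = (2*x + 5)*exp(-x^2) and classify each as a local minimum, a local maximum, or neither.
f'(x) = 2*(-x*(2*x + 5) + 1)*exp(-x^2)

Solve f'(x) = 0:
  f'(x) = (-4*x^2 - 10*x + 2)·exp(-x^2) and exp(-x^2) > 0 for every x, so f'(x) = 0 ⇔ -4*x^2 - 10*x + 2 = 0.
  Factor: -4*x^2 - 10*x + 2 = -2*(2*x^2 + 5*x - 1); 2*x^2 + 5*x - 1 = 0 has no rational roots; quadratic formula: x = (-5 ± √33)/4.
  ⇒ x = -sqrt(33)/4 - 5/4 ≈ -2.6861, -5/4 + sqrt(33)/4 ≈ 0.1861

f''(x) = 2*(2*x^2*(2*x + 5) - 6*x - 5)*exp(-x^2)
Second-derivative test at each critical point:
  f''(-2.6861) = 0.0084 > 0 → local minimum
  f''(0.1861) = -11.0979 < 0 → local maximum

Critical points: x = -sqrt(33)/4 - 5/4 ≈ -2.6861 (local minimum); x = -5/4 + sqrt(33)/4 ≈ 0.1861 (local maximum)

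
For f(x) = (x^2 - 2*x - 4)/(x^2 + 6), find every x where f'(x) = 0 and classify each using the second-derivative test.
f'(x) = 2*(x^2 + 10*x - 6)/(x^4 + 12*x^2 + 36)

Solve f'(x) = 0:
  f'(x) = 2*(x^2 + 10*x - 6)/(x^2 + 6)^2; the denominator is positive wherever f is defined, so f'(x) = 0 ⇔ 2*x^2 + 20*x - 12 = 0.
  Factor: 2*x^2 + 20*x - 12 = 2*(x^2 + 10*x - 6); x^2 + 10*x - 6 = 0 has no rational roots; quadratic formula: x = (-10 ± √124)/2.
  ⇒ x = -sqrt(31) - 5 ≈ -10.5678, -5 + sqrt(31) ≈ 0.5678

f''(x) = 4*(-x^3 - 15*x^2 + 18*x + 30)/(x^6 + 18*x^4 + 108*x^2 + 216)
Second-derivative test at each critical point:
  f''(-10.5678) = -0.0016 < 0 → local maximum
  f''(0.5678) = 0.5572 > 0 → local minimum

Critical points: x = -sqrt(31) - 5 ≈ -10.5678 (local maximum); x = -5 + sqrt(31) ≈ 0.5678 (local minimum)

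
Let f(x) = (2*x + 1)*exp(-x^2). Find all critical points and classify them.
f'(x) = 2*(-x*(2*x + 1) + 1)*exp(-x^2)

Solve f'(x) = 0:
  f'(x) = (-4*x^2 - 2*x + 2)·exp(-x^2) and exp(-x^2) > 0 for every x, so f'(x) = 0 ⇔ -4*x^2 - 2*x + 2 = 0.
  Factor: -4*x^2 - 2*x + 2 = -2*(x + 1)*(2*x - 1) = 0.
  ⇒ x = -1, 1/2

f''(x) = 2*(2*x^2*(2*x + 1) - 6*x - 1)*exp(-x^2)
Second-derivative test at each critical point:
  f''(-1) = 2.2073 > 0 → local minimum
  f''(1/2) = -4.6728 < 0 → local maximum

Critical points: x = -1 (local minimum); x = 1/2 (local maximum)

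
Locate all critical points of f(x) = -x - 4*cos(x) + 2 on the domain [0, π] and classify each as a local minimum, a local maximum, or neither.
f'(x) = 4*sin(x) - 1

Solve f'(x) = 0 on [0, π]:
  f'(x) = 0 ⇔ sin(x) = 1/4, i.e. x = arcsin(1/4) + 2nπ or x = π − arcsin(1/4) + 2nπ; keep the solutions lying in [0, π].
  ⇒ x = asin(1/4) ≈ 0.2527, pi - asin(1/4) ≈ 2.8889

f''(x) = 4*cos(x)
Second-derivative test at each critical point:
  f''(0.2527) = 3.8730 > 0 → local minimum
  f''(2.8889) = -3.8730 < 0 → local maximum

Critical points: x = asin(1/4) ≈ 0.2527 (local minimum); x = pi - asin(1/4) ≈ 2.8889 (local maximum)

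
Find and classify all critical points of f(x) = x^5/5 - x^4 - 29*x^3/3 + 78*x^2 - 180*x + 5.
f'(x) = x^4 - 4*x^3 - 29*x^2 + 156*x - 180

Solve f'(x) = 0:
  Factor: x^4 - 4*x^3 - 29*x^2 + 156*x - 180 = (x - 5)*(x - 3)*(x - 2)*(x + 6) = 0.
  ⇒ x = -6, 2, 3, 5

f''(x) = 4*x^3 - 12*x^2 - 58*x + 156
Second-derivative test at each critical point:
  f''(-6) = -792 < 0 → local maximum
  f''(2) = 24 > 0 → local minimum
  f''(3) = -18 < 0 → local maximum
  f''(5) = 66 > 0 → local minimum

Critical points: x = -6 (local maximum); x = 2 (local minimum); x = 3 (local maximum); x = 5 (local minimum)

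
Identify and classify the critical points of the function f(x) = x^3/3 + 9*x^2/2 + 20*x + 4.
f'(x) = x^2 + 9*x + 20

Solve f'(x) = 0:
  Factor: x^2 + 9*x + 20 = (x + 4)*(x + 5) = 0.
  ⇒ x = -5, -4

f''(x) = 2*x + 9
Second-derivative test at each critical point:
  f''(-5) = -1 < 0 → local maximum
  f''(-4) = 1 > 0 → local minimum

Critical points: x = -5 (local maximum); x = -4 (local minimum)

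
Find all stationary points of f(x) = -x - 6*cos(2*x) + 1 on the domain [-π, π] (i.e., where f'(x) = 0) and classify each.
f'(x) = 12*sin(2*x) - 1

Solve f'(x) = 0 on [-π, π]:
  f'(x) = 0 ⇔ sin(2*x) = 1/12, i.e. 2*x = arcsin(1/12) + 2nπ or 2*x = π − arcsin(1/12) + 2nπ; keep the solutions lying in [-π, π].
  ⇒ x = -pi + asin(1/12)/2 ≈ -3.0999, -pi/2 - asin(1/12)/2 ≈ -1.6125, asin(1/12)/2 ≈ 0.0417, -asin(1/12)/2 + pi/2 ≈ 1.5291

f''(x) = 24*cos(2*x)
Second-derivative test at each critical point:
  f''(-3.0999) = 23.9165 > 0 → local minimum
  f''(-1.6125) = -23.9165 < 0 → local maximum
  f''(0.0417) = 23.9165 > 0 → local minimum
  f''(1.5291) = -23.9165 < 0 → local maximum

Critical points: x = -pi + asin(1/12)/2 ≈ -3.0999 (local minimum); x = -pi/2 - asin(1/12)/2 ≈ -1.6125 (local maximum); x = asin(1/12)/2 ≈ 0.0417 (local minimum); x = -asin(1/12)/2 + pi/2 ≈ 1.5291 (local maximum)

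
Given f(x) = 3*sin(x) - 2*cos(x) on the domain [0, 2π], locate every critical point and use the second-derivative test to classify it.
f'(x) = 2*sin(x) + 3*cos(x)

Solve f'(x) = 0 on [0, 2π]:
  f'(x) = 0 ⇔ 3*cos(x) = -2*sin(x) ⇔ tan(x) = -3/2, i.e. x = arctan(-3/2) + nπ; keep the solutions lying in [0, 2π].
  ⇒ x = pi - atan(3/2) ≈ 2.1588, -atan(3/2) + 2*pi ≈ 5.3004

f''(x) = -3*sin(x) + 2*cos(x)
Second-derivative test at each critical point:
  f''(2.1588) = -3.6056 < 0 → local maximum
  f''(5.3004) = 3.6056 > 0 → local minimum

Critical points: x = pi - atan(3/2) ≈ 2.1588 (local maximum); x = -atan(3/2) + 2*pi ≈ 5.3004 (local minimum)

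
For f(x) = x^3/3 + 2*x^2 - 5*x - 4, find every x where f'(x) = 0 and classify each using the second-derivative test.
f'(x) = x^2 + 4*x - 5

Solve f'(x) = 0:
  Factor: x^2 + 4*x - 5 = (x - 1)*(x + 5) = 0.
  ⇒ x = -5, 1

f''(x) = 2*x + 4
Second-derivative test at each critical point:
  f''(-5) = -6 < 0 → local maximum
  f''(1) = 6 > 0 → local minimum

Critical points: x = -5 (local maximum); x = 1 (local minimum)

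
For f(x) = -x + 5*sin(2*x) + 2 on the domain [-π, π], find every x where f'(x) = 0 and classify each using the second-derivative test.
f'(x) = 10*cos(2*x) - 1

Solve f'(x) = 0 on [-π, π]:
  f'(x) = 0 ⇔ cos(2*x) = 1/10, i.e. 2*x = ±arccos(1/10) + 2nπ; keep the solutions lying in [-π, π].
  ⇒ x = -pi + acos(1/10)/2 ≈ -2.4063, -acos(1/10)/2 ≈ -0.7353, acos(1/10)/2 ≈ 0.7353, pi - acos(1/10)/2 ≈ 2.4063

f''(x) = -20*sin(2*x)
Second-derivative test at each critical point:
  f''(-2.4063) = -19.8997 < 0 → local maximum
  f''(-0.7353) = 19.8997 > 0 → local minimum
  f''(0.7353) = -19.8997 < 0 → local maximum
  f''(2.4063) = 19.8997 > 0 → local minimum

Critical points: x = -pi + acos(1/10)/2 ≈ -2.4063 (local maximum); x = -acos(1/10)/2 ≈ -0.7353 (local minimum); x = acos(1/10)/2 ≈ 0.7353 (local maximum); x = pi - acos(1/10)/2 ≈ 2.4063 (local minimum)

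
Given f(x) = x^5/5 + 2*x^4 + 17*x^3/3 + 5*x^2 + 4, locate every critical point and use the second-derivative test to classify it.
f'(x) = x*(x^3 + 8*x^2 + 17*x + 10)

Solve f'(x) = 0:
  Factor: x^4 + 8*x^3 + 17*x^2 + 10*x = x*(x + 1)*(x + 2)*(x + 5) = 0.
  ⇒ x = -5, -2, -1, 0

f''(x) = 4*x^3 + 24*x^2 + 34*x + 10
Second-derivative test at each critical point:
  f''(-5) = -60 < 0 → local maximum
  f''(-2) = 6 > 0 → local minimum
  f''(-1) = -4 < 0 → local maximum
  f''(0) = 10 > 0 → local minimum

Critical points: x = -5 (local maximum); x = -2 (local minimum); x = -1 (local maximum); x = 0 (local minimum)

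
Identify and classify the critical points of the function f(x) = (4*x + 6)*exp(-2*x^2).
f'(x) = 4*(-2*x*(2*x + 3) + 1)*exp(-2*x^2)

Solve f'(x) = 0:
  f'(x) = (-16*x^2 - 24*x + 4)·exp(-2*x^2) and exp(-2*x^2) > 0 for every x, so f'(x) = 0 ⇔ -16*x^2 - 24*x + 4 = 0.
  Factor: -16*x^2 - 24*x + 4 = -4*(4*x^2 + 6*x - 1); 4*x^2 + 6*x - 1 = 0 has no rational roots; quadratic formula: x = (-6 ± √52)/8.
  ⇒ x = -sqrt(13)/4 - 3/4 ≈ -1.6514, -3/4 + sqrt(13)/4 ≈ 0.1514

f''(x) = 8*(4*x^2*(2*x + 3) - 6*x - 3)*exp(-2*x^2)
Second-derivative test at each critical point:
  f''(-1.6514) = 0.1234 > 0 → local minimum
  f''(0.1514) = -27.5521 < 0 → local maximum

Critical points: x = -sqrt(13)/4 - 3/4 ≈ -1.6514 (local minimum); x = -3/4 + sqrt(13)/4 ≈ 0.1514 (local maximum)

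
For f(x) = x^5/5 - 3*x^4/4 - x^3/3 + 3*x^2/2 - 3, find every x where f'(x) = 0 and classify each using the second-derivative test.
f'(x) = x*(x^3 - 3*x^2 - x + 3)

Solve f'(x) = 0:
  Factor: x^4 - 3*x^3 - x^2 + 3*x = x*(x - 3)*(x - 1)*(x + 1) = 0.
  ⇒ x = -1, 0, 1, 3

f''(x) = 4*x^3 - 9*x^2 - 2*x + 3
Second-derivative test at each critical point:
  f''(-1) = -8 < 0 → local maximum
  f''(0) = 3 > 0 → local minimum
  f''(1) = -4 < 0 → local maximum
  f''(3) = 24 > 0 → local minimum

Critical points: x = -1 (local maximum); x = 0 (local minimum); x = 1 (local maximum); x = 3 (local minimum)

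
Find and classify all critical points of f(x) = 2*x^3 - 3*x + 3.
f'(x) = 6*x^2 - 3

Solve f'(x) = 0:
  Factor: 6*x^2 - 3 = 3*(2*x^2 - 1); 2*x^2 - 1 = 0 has no rational roots; quadratic formula: x = (0 ± √8)/4.
  ⇒ x = -sqrt(2)/2 ≈ -0.7071, sqrt(2)/2 ≈ 0.7071

f''(x) = 12*x
Second-derivative test at each critical point:
  f''(-0.7071) = -8.4853 < 0 → local maximum
  f''(0.7071) = 8.4853 > 0 → local minimum

Critical points: x = -sqrt(2)/2 ≈ -0.7071 (local maximum); x = sqrt(2)/2 ≈ 0.7071 (local minimum)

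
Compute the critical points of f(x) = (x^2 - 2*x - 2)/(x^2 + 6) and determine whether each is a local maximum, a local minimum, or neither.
f'(x) = 2*(x^2 + 8*x - 6)/(x^4 + 12*x^2 + 36)

Solve f'(x) = 0:
  f'(x) = 2*(x^2 + 8*x - 6)/(x^2 + 6)^2; the denominator is positive wherever f is defined, so f'(x) = 0 ⇔ 2*x^2 + 16*x - 12 = 0.
  Factor: 2*x^2 + 16*x - 12 = 2*(x^2 + 8*x - 6); x^2 + 8*x - 6 = 0 has no rational roots; quadratic formula: x = (-8 ± √88)/2.
  ⇒ x = -sqrt(22) - 4 ≈ -8.6904, -4 + sqrt(22) ≈ 0.6904

f''(x) = 4*(-x^3 - 12*x^2 + 18*x + 24)/(x^6 + 18*x^4 + 108*x^2 + 216)
Second-derivative test at each critical point:
  f''(-8.6904) = -0.0028 < 0 → local maximum
  f''(0.6904) = 0.4473 > 0 → local minimum

Critical points: x = -sqrt(22) - 4 ≈ -8.6904 (local maximum); x = -4 + sqrt(22) ≈ 0.6904 (local minimum)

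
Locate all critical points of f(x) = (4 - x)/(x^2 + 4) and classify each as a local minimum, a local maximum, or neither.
f'(x) = (-x^2 + 2*x*(x - 4) - 4)/(x^2 + 4)^2

Solve f'(x) = 0:
  f'(x) = (x^2 - 8*x - 4)/(x^2 + 4)^2; the denominator is positive wherever f is defined, so f'(x) = 0 ⇔ x^2 - 8*x - 4 = 0.
  x^2 - 8*x - 4 = 0 has no rational roots; quadratic formula: x = (8 ± √80)/2.
  ⇒ x = 4 - 2*sqrt(5) ≈ -0.4721, 4 + 2*sqrt(5) ≈ 8.4721

f''(x) = 2*(4*x^2*(4 - x) + (3*x - 4)*(x^2 + 4))/(x^2 + 4)^3
Second-derivative test at each critical point:
  f''(-0.4721) = -0.5016 < 0 → local maximum
  f''(8.4721) = 0.0016 > 0 → local minimum

Critical points: x = 4 - 2*sqrt(5) ≈ -0.4721 (local maximum); x = 4 + 2*sqrt(5) ≈ 8.4721 (local minimum)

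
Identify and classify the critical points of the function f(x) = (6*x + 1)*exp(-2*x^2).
f'(x) = 2*(-2*x*(6*x + 1) + 3)*exp(-2*x^2)

Solve f'(x) = 0:
  f'(x) = (-24*x^2 - 4*x + 6)·exp(-2*x^2) and exp(-2*x^2) > 0 for every x, so f'(x) = 0 ⇔ -24*x^2 - 4*x + 6 = 0.
  Factor: -24*x^2 - 4*x + 6 = -2*(12*x^2 + 2*x - 3); 12*x^2 + 2*x - 3 = 0 has no rational roots; quadratic formula: x = (-2 ± √148)/24.
  ⇒ x = -sqrt(37)/12 - 1/12 ≈ -0.5902, -1/12 + sqrt(37)/12 ≈ 0.4236

f''(x) = 4*(4*x^2*(6*x + 1) - 18*x - 1)*exp(-2*x^2)
Second-derivative test at each critical point:
  f''(-0.5902) = 12.1219 > 0 → local minimum
  f''(0.4236) = -16.9954 < 0 → local maximum

Critical points: x = -sqrt(37)/12 - 1/12 ≈ -0.5902 (local minimum); x = -1/12 + sqrt(37)/12 ≈ 0.4236 (local maximum)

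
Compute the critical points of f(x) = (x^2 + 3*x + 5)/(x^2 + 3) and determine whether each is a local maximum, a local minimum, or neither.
f'(x) = (-3*x^2 - 4*x + 9)/(x^4 + 6*x^2 + 9)

Solve f'(x) = 0:
  f'(x) = -(3*x^2 + 4*x - 9)/(x^2 + 3)^2; the denominator is positive wherever f is defined, so f'(x) = 0 ⇔ -3*x^2 - 4*x + 9 = 0.
  3*x^2 + 4*x - 9 = 0 has no rational roots; quadratic formula: x = (-4 ± √124)/6.
  ⇒ x = -sqrt(31)/3 - 2/3 ≈ -2.5226, -2/3 + sqrt(31)/3 ≈ 1.1893

f''(x) = 6*(x^3 + 2*x^2 - 9*x - 2)/(x^6 + 9*x^4 + 27*x^2 + 27)
Second-derivative test at each critical point:
  f''(-2.5226) = 0.1270 > 0 → local minimum
  f''(1.1893) = -0.5715 < 0 → local maximum

Critical points: x = -sqrt(31)/3 - 2/3 ≈ -2.5226 (local minimum); x = -2/3 + sqrt(31)/3 ≈ 1.1893 (local maximum)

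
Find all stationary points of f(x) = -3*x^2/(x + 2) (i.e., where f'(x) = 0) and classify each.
f'(x) = 3*x*(-x - 4)/(x + 2)^2

Solve f'(x) = 0:
  f'(x) = -3*x*(x + 4)/(x + 2)^2; the denominator is positive wherever f is defined, so f'(x) = 0 ⇔ -3*x^2 - 12*x = 0.
  Factor: -3*x^2 - 12*x = -3*x*(x + 4) = 0.
  ⇒ x = -4, 0

f''(x) = -24/(x^3 + 6*x^2 + 12*x + 8)
Second-derivative test at each critical point:
  f''(-4) = 3 > 0 → local minimum
  f''(0) = -3 < 0 → local maximum

Critical points: x = -4 (local minimum); x = 0 (local maximum)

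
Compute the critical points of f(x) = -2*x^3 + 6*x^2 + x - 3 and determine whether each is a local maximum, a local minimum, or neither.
f'(x) = -6*x^2 + 12*x + 1

Solve f'(x) = 0:
  6*x^2 - 12*x - 1 = 0 has no rational roots; quadratic formula: x = (12 ± √168)/12.
  ⇒ x = 1 - sqrt(42)/6 ≈ -0.0801, 1 + sqrt(42)/6 ≈ 2.0801

f''(x) = 12 - 12*x
Second-derivative test at each critical point:
  f''(-0.0801) = 12.9615 > 0 → local minimum
  f''(2.0801) = -12.9615 < 0 → local maximum

Critical points: x = 1 - sqrt(42)/6 ≈ -0.0801 (local minimum); x = 1 + sqrt(42)/6 ≈ 2.0801 (local maximum)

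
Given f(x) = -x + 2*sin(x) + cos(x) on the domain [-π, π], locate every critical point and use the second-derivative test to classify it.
f'(x) = -sin(x) + 2*cos(x) - 1

Solve f'(x) = 0 on [-π, π]:
  f'(x) = 0 ⇔ -sin(x) + 2*cos(x) = 1. Write the left side as R·cos(x + φ) with R = √(2² + 1²) = sqrt(5), cos φ = 2*sqrt(5)/5, sin φ = sqrt(5)/5; then cos(x + φ) = sqrt(5)/5. Solve for x and keep the solutions lying in [-π, π].
  ⇒ x = -pi/2 ≈ -1.5708, atan(3/4) ≈ 0.6435

f''(x) = -2*sin(x) - cos(x)
Second-derivative test at each critical point:
  f''(-1.5708) = 2 > 0 → local minimum
  f''(0.6435) = -2 < 0 → local maximum

Critical points: x = -pi/2 ≈ -1.5708 (local minimum); x = atan(3/4) ≈ 0.6435 (local maximum)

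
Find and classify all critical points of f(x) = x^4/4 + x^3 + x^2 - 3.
f'(x) = x*(x^2 + 3*x + 2)

Solve f'(x) = 0:
  Factor: x^3 + 3*x^2 + 2*x = x*(x + 1)*(x + 2) = 0.
  ⇒ x = -2, -1, 0

f''(x) = 3*x^2 + 6*x + 2
Second-derivative test at each critical point:
  f''(-2) = 2 > 0 → local minimum
  f''(-1) = -1 < 0 → local maximum
  f''(0) = 2 > 0 → local minimum

Critical points: x = -2 (local minimum); x = -1 (local maximum); x = 0 (local minimum)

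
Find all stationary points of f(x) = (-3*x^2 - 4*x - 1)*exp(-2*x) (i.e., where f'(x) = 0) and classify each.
f'(x) = 2*(3*x^2 + x - 1)*exp(-2*x)

Solve f'(x) = 0:
  f'(x) = (6*x^2 + 2*x - 2)·exp(-2*x) and exp(-2*x) > 0 for every x, so f'(x) = 0 ⇔ 6*x^2 + 2*x - 2 = 0.
  Factor: 6*x^2 + 2*x - 2 = 2*(3*x^2 + x - 1); 3*x^2 + x - 1 = 0 has no rational roots; quadratic formula: x = (-1 ± √13)/6.
  ⇒ x = -sqrt(13)/6 - 1/6 ≈ -0.7676, -1/6 + sqrt(13)/6 ≈ 0.4343

f''(x) = 2*(-6*x^2 + 4*x + 3)*exp(-2*x)
Second-derivative test at each critical point:
  f''(-0.7676) = -33.4752 < 0 → local maximum
  f''(0.4343) = 3.0256 > 0 → local minimum

Critical points: x = -sqrt(13)/6 - 1/6 ≈ -0.7676 (local maximum); x = -1/6 + sqrt(13)/6 ≈ 0.4343 (local minimum)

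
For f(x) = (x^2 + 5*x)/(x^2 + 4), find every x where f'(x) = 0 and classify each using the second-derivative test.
f'(x) = (-5*x^2 + 8*x + 20)/(x^4 + 8*x^2 + 16)

Solve f'(x) = 0:
  f'(x) = -(5*x^2 - 8*x - 20)/(x^2 + 4)^2; the denominator is positive wherever f is defined, so f'(x) = 0 ⇔ -5*x^2 + 8*x + 20 = 0.
  5*x^2 - 8*x - 20 = 0 has no rational roots; quadratic formula: x = (8 ± √464)/10.
  ⇒ x = 4/5 - 2*sqrt(29)/5 ≈ -1.3541, 4/5 + 2*sqrt(29)/5 ≈ 2.9541

f''(x) = 2*(5*x^3 - 12*x^2 - 60*x + 16)/(x^6 + 12*x^4 + 48*x^2 + 64)
Second-derivative test at each critical point:
  f''(-1.3541) = 0.6330 > 0 → local minimum
  f''(2.9541) = -0.1330 < 0 → local maximum

Critical points: x = 4/5 - 2*sqrt(29)/5 ≈ -1.3541 (local minimum); x = 4/5 + 2*sqrt(29)/5 ≈ 2.9541 (local maximum)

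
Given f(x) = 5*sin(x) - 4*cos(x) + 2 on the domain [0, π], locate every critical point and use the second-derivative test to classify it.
f'(x) = 4*sin(x) + 5*cos(x)

Solve f'(x) = 0 on [0, π]:
  f'(x) = 0 ⇔ 5*cos(x) = -4*sin(x) ⇔ tan(x) = -5/4, i.e. x = arctan(-5/4) + nπ; keep the solutions lying in [0, π].
  ⇒ x = pi - atan(5/4) ≈ 2.2455

f''(x) = -5*sin(x) + 4*cos(x)
Second-derivative test at each critical point:
  f''(2.2455) = -6.4031 < 0 → local maximum

Critical points: x = pi - atan(5/4) ≈ 2.2455 (local maximum)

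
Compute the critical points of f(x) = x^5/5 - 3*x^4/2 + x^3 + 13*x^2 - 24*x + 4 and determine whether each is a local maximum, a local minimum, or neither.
f'(x) = x^4 - 6*x^3 + 3*x^2 + 26*x - 24

Solve f'(x) = 0:
  Factor: x^4 - 6*x^3 + 3*x^2 + 26*x - 24 = (x - 4)*(x - 3)*(x - 1)*(x + 2) = 0.
  ⇒ x = -2, 1, 3, 4

f''(x) = 4*x^3 - 18*x^2 + 6*x + 26
Second-derivative test at each critical point:
  f''(-2) = -90 < 0 → local maximum
  f''(1) = 18 > 0 → local minimum
  f''(3) = -10 < 0 → local maximum
  f''(4) = 18 > 0 → local minimum

Critical points: x = -2 (local maximum); x = 1 (local minimum); x = 3 (local maximum); x = 4 (local minimum)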